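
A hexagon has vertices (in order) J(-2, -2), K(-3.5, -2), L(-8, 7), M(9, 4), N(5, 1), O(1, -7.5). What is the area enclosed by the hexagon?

Apply the shoelace formula: 2A = Σ (x_i·y_{i+1} − x_{i+1}·y_i), indices taken mod 6.
Σ = (-3) + (-40.5) + (-95) + (-11) + (-38.5) + (-17) = -205
Area = |Σ|/2 = 102.5.

102.5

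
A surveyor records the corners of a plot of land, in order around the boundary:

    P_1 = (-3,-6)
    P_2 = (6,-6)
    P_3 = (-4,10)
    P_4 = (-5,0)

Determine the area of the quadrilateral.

Σ = (54) + (36) + (50) + (30) = 170
Area = |Σ|/2 = 85.

85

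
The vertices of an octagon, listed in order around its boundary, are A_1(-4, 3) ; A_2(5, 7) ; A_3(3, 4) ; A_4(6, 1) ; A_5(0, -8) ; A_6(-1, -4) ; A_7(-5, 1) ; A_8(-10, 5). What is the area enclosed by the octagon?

Apply Gauss's area formula: 2A = Σ (x_i·y_{i+1} − x_{i+1}·y_i), indices taken mod 8.
Cross-terms: -43, -1, -21, -48, -8, -21, -15, -10  ⇒  Σ = -167
Area = |Σ|/2 = 83.5.

83.5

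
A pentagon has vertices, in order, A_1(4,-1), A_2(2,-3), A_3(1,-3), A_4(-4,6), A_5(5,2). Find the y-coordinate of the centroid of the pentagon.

Apply the shoelace (surveyor's) formula. First the cross-terms c_i = x_i·y_{i+1} − x_{i+1}·y_i:
  -10, -3, -6, -38, -13  ⇒  2A = -70, A = -35.
Then Σ (y_i + y_{i+1})·c_i = -277, so ȳ = -277 / (6·(-35)) = 277/210.

277/210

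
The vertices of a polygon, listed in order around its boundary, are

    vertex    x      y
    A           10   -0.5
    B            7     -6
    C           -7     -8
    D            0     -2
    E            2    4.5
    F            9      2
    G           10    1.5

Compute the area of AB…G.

Σ = (-56.5) + (-98) + (14) + (4) + (-36.5) + (-6.5) + (-20) = -199.5
Area = |Σ|/2 = 99.75.

99.75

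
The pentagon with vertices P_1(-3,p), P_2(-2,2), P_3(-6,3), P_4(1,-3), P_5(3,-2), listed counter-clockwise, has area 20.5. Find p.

Write out the shoelace sum; only the two edges meeting at P_1 involve p:
2·Area = [(3·p − (-3)·(-2)) + ((-3)·2 − (-2)·p)] + 28
       = 5·p + 16 = 41
⇒ p = 5.

5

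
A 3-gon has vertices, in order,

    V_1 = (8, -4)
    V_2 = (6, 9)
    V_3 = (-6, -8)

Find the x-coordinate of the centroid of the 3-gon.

Apply the shoelace formula. First the cross-terms c_i = x_i·y_{i+1} − x_{i+1}·y_i:
  96, 6, 88  ⇒  2A = 190, A = 95.
Then Σ (x_i + x_{i+1})·c_i = 1520, so x̄ = 1520 / (6·95) = 8/3.

8/3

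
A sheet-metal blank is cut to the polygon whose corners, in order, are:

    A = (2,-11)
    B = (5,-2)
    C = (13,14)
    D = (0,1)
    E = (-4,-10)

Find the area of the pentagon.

Apply the shoelace formula: 2A = Σ (x_i·y_{i+1} − x_{i+1}·y_i), indices taken mod 5.
Σ = (51) + (96) + (13) + (4) + (64) = 228
Area = |Σ|/2 = 114.

114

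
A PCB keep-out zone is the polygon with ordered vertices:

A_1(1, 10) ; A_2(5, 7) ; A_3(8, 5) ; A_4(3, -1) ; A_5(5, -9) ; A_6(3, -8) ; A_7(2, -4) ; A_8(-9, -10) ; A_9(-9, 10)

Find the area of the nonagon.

Σ = (-43) + (-31) + (-23) + (-22) + (-13) + (4) + (-56) + (-180) + (-100) = -464
Area = |Σ|/2 = 232.

232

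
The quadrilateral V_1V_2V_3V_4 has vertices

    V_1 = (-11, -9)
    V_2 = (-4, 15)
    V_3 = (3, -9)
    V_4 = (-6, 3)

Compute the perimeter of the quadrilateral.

|V_1V_2| = √((7)² + (24)²) = √625 = 25
|V_2V_3| = √((7)² + (-24)²) = √625 = 25
|V_3V_4| = √((-9)² + (12)²) = √225 = 15
|V_4V_1| = √((-5)² + (-12)²) = √169 = 13
Perimeter = 25 + 25 + 15 + 13 = 78.

78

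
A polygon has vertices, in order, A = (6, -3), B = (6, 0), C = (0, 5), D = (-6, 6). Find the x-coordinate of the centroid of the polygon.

Apply the shoelace formula. First the cross-terms c_i = x_i·y_{i+1} − x_{i+1}·y_i:
  18, 30, 30, -18  ⇒  2A = 60, A = 30.
Then Σ (x_i + x_{i+1})·c_i = 216, so x̄ = 216 / (6·30) = 1.2.

1.2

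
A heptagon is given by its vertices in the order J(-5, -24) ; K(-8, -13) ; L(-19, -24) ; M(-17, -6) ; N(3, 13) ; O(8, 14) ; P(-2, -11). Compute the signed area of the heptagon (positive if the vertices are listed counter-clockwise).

J→K: (-5)(-13) − (-8)(-24) = -127
K→L: (-8)(-24) − (-19)(-13) = -55
L→M: (-19)(-6) − (-17)(-24) = -294
M→N: (-17)(13) − (3)(-6) = -203
N→O: (3)(14) − (8)(13) = -62
O→P: (8)(-11) − (-2)(14) = -60
P→J: (-2)(-24) − (-5)(-11) = -7
Σ = -808
Signed area = Σ/2 = -404 (negative ⇒ clockwise traversal).

-404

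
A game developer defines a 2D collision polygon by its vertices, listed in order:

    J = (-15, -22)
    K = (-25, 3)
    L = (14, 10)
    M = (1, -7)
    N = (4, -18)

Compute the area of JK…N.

671.5

Apply the surveyor's formula: 2A = Σ (x_i·y_{i+1} − x_{i+1}·y_i), indices taken mod 5.
Σ = (-595) + (-292) + (-108) + (10) + (-358) = -1343
Area = |Σ|/2 = 671.5.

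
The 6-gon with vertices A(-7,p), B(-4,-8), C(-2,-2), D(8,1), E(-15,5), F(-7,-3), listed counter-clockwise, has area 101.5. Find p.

Write out the shoelace sum; only the two edges meeting at A involve p:
2·Area = [((-7)·p − (-7)·(-3)) + ((-7)·(-8) − (-4)·p)] + 141
       = -3·p + 176 = 203
⇒ p = -9.

-9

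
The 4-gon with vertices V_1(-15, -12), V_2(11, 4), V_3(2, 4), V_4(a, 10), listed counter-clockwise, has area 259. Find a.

Write out the shoelace sum; only the two edges meeting at V_4 involve a:
2·Area = [(2·10 − a·4) + (a·(-12) − (-15)·10)] + 108
       = -16·a + 278 = 518
⇒ a = -15.

-15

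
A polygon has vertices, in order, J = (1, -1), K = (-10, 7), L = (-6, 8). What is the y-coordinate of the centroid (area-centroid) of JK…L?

14/3

Apply Gauss's area formula. First the cross-terms c_i = x_i·y_{i+1} − x_{i+1}·y_i:
  -3, -38, -2  ⇒  2A = -43, A = -21.5.
Then Σ (y_i + y_{i+1})·c_i = -602, so ȳ = -602 / (6·(-21.5)) = 14/3.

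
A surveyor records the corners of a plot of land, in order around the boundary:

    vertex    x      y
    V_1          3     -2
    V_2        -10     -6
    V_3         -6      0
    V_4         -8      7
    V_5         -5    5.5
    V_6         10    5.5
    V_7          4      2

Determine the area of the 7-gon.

V_1→V_2: (3)(-6) − (-10)(-2) = -38
V_2→V_3: (-10)(0) − (-6)(-6) = -36
V_3→V_4: (-6)(7) − (-8)(0) = -42
V_4→V_5: (-8)(5.5) − (-5)(7) = -9
V_5→V_6: (-5)(5.5) − (10)(5.5) = -82.5
V_6→V_7: (10)(2) − (4)(5.5) = -2
V_7→V_1: (4)(-2) − (3)(2) = -14
Σ = -223.5
Area = |Σ|/2 = 111.75.

111.75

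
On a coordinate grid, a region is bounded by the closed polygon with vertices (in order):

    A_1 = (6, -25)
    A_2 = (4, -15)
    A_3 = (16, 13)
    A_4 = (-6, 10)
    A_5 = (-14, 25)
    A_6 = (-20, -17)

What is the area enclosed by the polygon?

935

Apply the shoelace formula: 2A = Σ (x_i·y_{i+1} − x_{i+1}·y_i), indices taken mod 6.
A_1→A_2: (6)(-15) − (4)(-25) = 10
A_2→A_3: (4)(13) − (16)(-15) = 292
A_3→A_4: (16)(10) − (-6)(13) = 238
A_4→A_5: (-6)(25) − (-14)(10) = -10
A_5→A_6: (-14)(-17) − (-20)(25) = 738
A_6→A_1: (-20)(-25) − (6)(-17) = 602
Σ = 1870
Area = |Σ|/2 = 935.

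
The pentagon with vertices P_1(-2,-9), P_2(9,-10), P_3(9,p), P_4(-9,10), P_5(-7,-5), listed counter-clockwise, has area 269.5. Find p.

5

The doubled signed area Σ (x_i y_{i+1} − x_{i+1} y_i) is linear in p.
With p=0 it equals 449; the coefficient of p is 18 (from the two edges through P_3).
So 18·p + 449 = 2·269.5 = 539 ⇒ p = 5.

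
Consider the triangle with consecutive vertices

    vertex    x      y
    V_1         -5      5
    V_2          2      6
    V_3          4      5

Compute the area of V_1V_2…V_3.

Σ = (-40) + (-14) + (45) = -9
Area = |Σ|/2 = 4.5.

4.5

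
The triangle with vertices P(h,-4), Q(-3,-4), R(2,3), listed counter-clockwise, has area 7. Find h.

-5

The doubled signed area Σ (x_i y_{i+1} − x_{i+1} y_i) is linear in h.
With h=0 it equals -21; the coefficient of h is -7 (from the two edges through P).
So -7·h + -21 = 2·7 = 14 ⇒ h = -5.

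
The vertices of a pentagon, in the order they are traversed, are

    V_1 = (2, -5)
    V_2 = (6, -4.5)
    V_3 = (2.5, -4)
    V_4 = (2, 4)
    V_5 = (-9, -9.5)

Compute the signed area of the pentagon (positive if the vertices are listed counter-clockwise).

53.625

Σ = (21) + (-12.75) + (18) + (17) + (64) = 107.25
Signed area = Σ/2 = 53.625 (positive ⇒ counter-clockwise traversal).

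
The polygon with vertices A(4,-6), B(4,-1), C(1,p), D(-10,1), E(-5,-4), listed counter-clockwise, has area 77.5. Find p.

3

The doubled signed area Σ (x_i y_{i+1} − x_{i+1} y_i) is linear in p.
With p=0 it equals 113; the coefficient of p is 14 (from the two edges through C).
So 14·p + 113 = 2·77.5 = 155 ⇒ p = 3.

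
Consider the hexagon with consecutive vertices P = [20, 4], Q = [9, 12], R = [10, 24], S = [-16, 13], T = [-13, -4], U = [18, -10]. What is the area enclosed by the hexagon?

760.5

Σ = (204) + (96) + (514) + (233) + (202) + (272) = 1521
Area = |Σ|/2 = 760.5.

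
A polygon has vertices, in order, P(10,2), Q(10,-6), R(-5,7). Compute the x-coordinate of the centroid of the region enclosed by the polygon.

5

Apply the shoelace (surveyor's) formula. First the cross-terms c_i = x_i·y_{i+1} − x_{i+1}·y_i:
  -80, 40, -80  ⇒  2A = -120, A = -60.
Then Σ (x_i + x_{i+1})·c_i = -1800, so x̄ = -1800 / (6·(-60)) = 5.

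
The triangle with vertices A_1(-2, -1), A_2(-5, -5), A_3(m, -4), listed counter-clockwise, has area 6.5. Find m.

-1

The doubled signed area Σ (x_i y_{i+1} − x_{i+1} y_i) is linear in m.
With m=0 it equals 17; the coefficient of m is 4 (from the two edges through A_3).
So 4·m + 17 = 2·6.5 = 13 ⇒ m = -1.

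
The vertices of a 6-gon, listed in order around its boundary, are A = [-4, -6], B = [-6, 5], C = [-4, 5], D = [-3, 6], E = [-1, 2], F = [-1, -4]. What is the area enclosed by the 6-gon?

Apply the surveyor's formula: 2A = Σ (x_i·y_{i+1} − x_{i+1}·y_i), indices taken mod 6.
A→B: (-4)(5) − (-6)(-6) = -56
B→C: (-6)(5) − (-4)(5) = -10
C→D: (-4)(6) − (-3)(5) = -9
D→E: (-3)(2) − (-1)(6) = 0
E→F: (-1)(-4) − (-1)(2) = 6
F→A: (-1)(-6) − (-4)(-4) = -10
Σ = -79
Area = |Σ|/2 = 39.5.

39.5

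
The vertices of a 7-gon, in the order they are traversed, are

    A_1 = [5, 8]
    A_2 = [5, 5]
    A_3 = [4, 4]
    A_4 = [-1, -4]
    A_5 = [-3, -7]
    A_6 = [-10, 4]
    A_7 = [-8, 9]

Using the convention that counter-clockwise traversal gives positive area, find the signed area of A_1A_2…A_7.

Cross-terms: -15, 0, -12, -5, -82, -58, -109  ⇒  Σ = -281
Signed area = Σ/2 = -140.5 (negative ⇒ clockwise traversal).

-140.5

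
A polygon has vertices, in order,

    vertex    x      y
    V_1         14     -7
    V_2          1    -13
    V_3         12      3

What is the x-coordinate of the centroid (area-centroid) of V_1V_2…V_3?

Apply the shoelace formula. First the cross-terms c_i = x_i·y_{i+1} − x_{i+1}·y_i:
  -175, 159, -126  ⇒  2A = -142, A = -71.
Then Σ (x_i + x_{i+1})·c_i = -3834, so x̄ = -3834 / (6·(-71)) = 9.

9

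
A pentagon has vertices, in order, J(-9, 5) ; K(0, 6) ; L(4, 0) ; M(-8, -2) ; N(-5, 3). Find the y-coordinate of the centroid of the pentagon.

Apply the shoelace formula. First the cross-terms c_i = x_i·y_{i+1} − x_{i+1}·y_i:
  -54, -24, -8, -34, 2  ⇒  2A = -118, A = -59.
Then Σ (y_i + y_{i+1})·c_i = -740, so ȳ = -740 / (6·(-59)) = 370/177.

370/177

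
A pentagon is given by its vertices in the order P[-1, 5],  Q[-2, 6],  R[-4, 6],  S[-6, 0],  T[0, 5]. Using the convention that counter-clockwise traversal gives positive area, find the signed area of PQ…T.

13.5

Σ = (4) + (12) + (36) + (-30) + (5) = 27
Signed area = Σ/2 = 13.5 (positive ⇒ counter-clockwise traversal).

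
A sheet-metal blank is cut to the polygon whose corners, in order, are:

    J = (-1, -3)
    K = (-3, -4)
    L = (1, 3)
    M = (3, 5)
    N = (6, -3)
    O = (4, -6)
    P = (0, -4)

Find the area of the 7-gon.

48.5

Apply the shoelace (surveyor's) formula: 2A = Σ (x_i·y_{i+1} − x_{i+1}·y_i), indices taken mod 7.
J→K: (-1)(-4) − (-3)(-3) = -5
K→L: (-3)(3) − (1)(-4) = -5
L→M: (1)(5) − (3)(3) = -4
M→N: (3)(-3) − (6)(5) = -39
N→O: (6)(-6) − (4)(-3) = -24
O→P: (4)(-4) − (0)(-6) = -16
P→J: (0)(-3) − (-1)(-4) = -4
Σ = -97
Area = |Σ|/2 = 48.5.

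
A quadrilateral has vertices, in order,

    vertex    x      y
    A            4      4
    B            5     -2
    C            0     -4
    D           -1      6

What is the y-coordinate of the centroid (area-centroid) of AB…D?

Apply the shoelace (surveyor's) formula. First the cross-terms c_i = x_i·y_{i+1} − x_{i+1}·y_i:
  -28, -20, -4, -28  ⇒  2A = -80, A = -40.
Then Σ (y_i + y_{i+1})·c_i = -224, so ȳ = -224 / (6·(-40)) = 14/15.

14/15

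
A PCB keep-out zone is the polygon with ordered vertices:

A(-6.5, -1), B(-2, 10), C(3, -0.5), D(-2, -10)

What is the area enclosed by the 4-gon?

95

A→B: (-6.5)(10) − (-2)(-1) = -67
B→C: (-2)(-0.5) − (3)(10) = -29
C→D: (3)(-10) − (-2)(-0.5) = -31
D→A: (-2)(-1) − (-6.5)(-10) = -63
Σ = -190
Area = |Σ|/2 = 95.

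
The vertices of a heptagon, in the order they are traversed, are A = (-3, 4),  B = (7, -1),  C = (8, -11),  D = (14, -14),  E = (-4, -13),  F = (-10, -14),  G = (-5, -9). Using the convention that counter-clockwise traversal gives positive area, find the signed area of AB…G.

Apply Gauss's area formula: 2A = Σ (x_i·y_{i+1} − x_{i+1}·y_i), indices taken mod 7.
Cross-terms: -25, -69, 42, -238, -74, 20, -47  ⇒  Σ = -391
Signed area = Σ/2 = -195.5 (negative ⇒ clockwise traversal).

-195.5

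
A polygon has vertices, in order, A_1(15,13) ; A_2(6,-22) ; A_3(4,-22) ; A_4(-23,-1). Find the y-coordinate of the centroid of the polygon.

Apply the shoelace formula. First the cross-terms c_i = x_i·y_{i+1} − x_{i+1}·y_i:
  -408, -44, -510, -284  ⇒  2A = -1246, A = -623.
Then Σ (y_i + y_{i+1})·c_i = 13930, so ȳ = 13930 / (6·(-623)) = -995/267.

-995/267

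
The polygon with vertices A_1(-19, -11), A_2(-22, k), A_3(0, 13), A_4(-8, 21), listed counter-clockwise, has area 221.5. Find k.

-20

Write out the shoelace sum; only the two edges meeting at A_2 involve k:
2·Area = [((-19)·k − (-22)·(-11)) + ((-22)·13 − 0·k)] + 591
       = -19·k + 63 = 443
⇒ k = -20.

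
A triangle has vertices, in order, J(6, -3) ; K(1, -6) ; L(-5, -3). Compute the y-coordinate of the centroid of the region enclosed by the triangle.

-4

Apply the shoelace (surveyor's) formula. First the cross-terms c_i = x_i·y_{i+1} − x_{i+1}·y_i:
  -33, -33, 33  ⇒  2A = -33, A = -16.5.
Then Σ (y_i + y_{i+1})·c_i = 396, so ȳ = 396 / (6·(-16.5)) = -4.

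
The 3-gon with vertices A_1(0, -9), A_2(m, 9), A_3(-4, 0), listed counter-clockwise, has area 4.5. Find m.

-7

Write out the shoelace sum; only the two edges meeting at A_2 involve m:
2·Area = [(0·9 − m·(-9)) + (m·0 − (-4)·9)] + 36
       = 9·m + 72 = 9
⇒ m = -7.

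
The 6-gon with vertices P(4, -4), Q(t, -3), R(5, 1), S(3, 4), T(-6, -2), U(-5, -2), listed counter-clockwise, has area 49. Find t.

Write out the shoelace sum; only the two edges meeting at Q involve t:
2·Area = [(4·(-3) − t·(-4)) + (t·1 − 5·(-3))] + 65
       = 5·t + 68 = 98
⇒ t = 6.

6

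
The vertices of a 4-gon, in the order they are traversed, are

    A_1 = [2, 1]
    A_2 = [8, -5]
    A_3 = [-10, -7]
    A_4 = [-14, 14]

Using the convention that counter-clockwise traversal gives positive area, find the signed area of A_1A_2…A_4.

-202

Apply the shoelace formula: 2A = Σ (x_i·y_{i+1} − x_{i+1}·y_i), indices taken mod 4.
Σ = (-18) + (-106) + (-238) + (-42) = -404
Signed area = Σ/2 = -202 (negative ⇒ clockwise traversal).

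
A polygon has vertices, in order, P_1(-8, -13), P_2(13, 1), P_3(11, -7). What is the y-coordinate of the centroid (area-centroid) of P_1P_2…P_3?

Apply the shoelace formula. First the cross-terms c_i = x_i·y_{i+1} − x_{i+1}·y_i:
  161, -102, -199  ⇒  2A = -140, A = -70.
Then Σ (y_i + y_{i+1})·c_i = 2660, so ȳ = 2660 / (6·(-70)) = -19/3.

-19/3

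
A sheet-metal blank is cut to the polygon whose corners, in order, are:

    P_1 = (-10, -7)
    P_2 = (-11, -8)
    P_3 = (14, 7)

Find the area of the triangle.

5

Σ = (3) + (35) + (-28) = 10
Area = |Σ|/2 = 5.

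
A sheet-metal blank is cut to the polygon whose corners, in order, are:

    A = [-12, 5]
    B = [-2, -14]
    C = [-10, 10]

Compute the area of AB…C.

44

Σ = (178) + (-160) + (70) = 88
Area = |Σ|/2 = 44.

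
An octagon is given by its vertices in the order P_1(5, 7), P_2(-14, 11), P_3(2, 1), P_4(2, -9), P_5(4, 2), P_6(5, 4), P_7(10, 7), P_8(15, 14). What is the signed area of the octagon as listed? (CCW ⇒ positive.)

104

Apply the shoelace formula: 2A = Σ (x_i·y_{i+1} − x_{i+1}·y_i), indices taken mod 8.
Σ = (153) + (-36) + (-20) + (40) + (6) + (-5) + (35) + (35) = 208
Signed area = Σ/2 = 104 (positive ⇒ counter-clockwise traversal).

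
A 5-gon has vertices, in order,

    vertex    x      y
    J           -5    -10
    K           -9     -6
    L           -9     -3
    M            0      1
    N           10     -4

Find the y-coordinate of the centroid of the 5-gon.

-977/226

Apply the surveyor's formula. First the cross-terms c_i = x_i·y_{i+1} − x_{i+1}·y_i:
  -60, -27, -9, -10, -120  ⇒  2A = -226, A = -113.
Then Σ (y_i + y_{i+1})·c_i = 2931, so ȳ = 2931 / (6·(-113)) = -977/226.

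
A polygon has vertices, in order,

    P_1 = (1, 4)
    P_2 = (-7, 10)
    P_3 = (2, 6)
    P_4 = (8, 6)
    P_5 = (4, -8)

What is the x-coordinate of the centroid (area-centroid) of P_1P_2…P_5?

Apply the shoelace (surveyor's) formula. First the cross-terms c_i = x_i·y_{i+1} − x_{i+1}·y_i:
  38, -62, -36, -88, 24  ⇒  2A = -124, A = -62.
Then Σ (x_i + x_{i+1})·c_i = -1214, so x̄ = -1214 / (6·(-62)) = 607/186.

607/186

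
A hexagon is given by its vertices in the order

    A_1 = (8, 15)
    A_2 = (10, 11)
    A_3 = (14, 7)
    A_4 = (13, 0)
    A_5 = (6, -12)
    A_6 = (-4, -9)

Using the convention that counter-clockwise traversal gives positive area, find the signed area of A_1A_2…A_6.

-241.5

Apply the shoelace formula: 2A = Σ (x_i·y_{i+1} − x_{i+1}·y_i), indices taken mod 6.
Σ = (-62) + (-84) + (-91) + (-156) + (-102) + (12) = -483
Signed area = Σ/2 = -241.5 (negative ⇒ clockwise traversal).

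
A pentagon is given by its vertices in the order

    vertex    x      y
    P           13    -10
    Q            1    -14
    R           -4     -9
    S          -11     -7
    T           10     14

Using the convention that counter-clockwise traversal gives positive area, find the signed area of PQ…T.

-337

Apply the surveyor's formula: 2A = Σ (x_i·y_{i+1} − x_{i+1}·y_i), indices taken mod 5.
Σ = (-172) + (-65) + (-71) + (-84) + (-282) = -674
Signed area = Σ/2 = -337 (negative ⇒ clockwise traversal).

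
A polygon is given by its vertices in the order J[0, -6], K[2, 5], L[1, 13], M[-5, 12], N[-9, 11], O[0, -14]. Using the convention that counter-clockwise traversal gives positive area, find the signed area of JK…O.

Apply the shoelace formula: 2A = Σ (x_i·y_{i+1} − x_{i+1}·y_i), indices taken mod 6.
Σ = (12) + (21) + (77) + (53) + (126) + (0) = 289
Signed area = Σ/2 = 144.5 (positive ⇒ counter-clockwise traversal).

144.5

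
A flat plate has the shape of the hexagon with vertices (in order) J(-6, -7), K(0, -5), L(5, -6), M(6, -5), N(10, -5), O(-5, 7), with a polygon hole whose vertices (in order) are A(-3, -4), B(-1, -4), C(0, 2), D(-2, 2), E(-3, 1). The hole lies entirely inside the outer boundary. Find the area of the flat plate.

Outer boundary:
Apply the shoelace formula: 2A = Σ (x_i·y_{i+1} − x_{i+1}·y_i), indices taken mod 6.
J→K: (-6)(-5) − (0)(-7) = 30
K→L: (0)(-6) − (5)(-5) = 25
L→M: (5)(-5) − (6)(-6) = 11
M→N: (6)(-5) − (10)(-5) = 20
N→O: (10)(7) − (-5)(-5) = 45
O→J: (-5)(-7) − (-6)(7) = 77
Σ = 208
Area = |Σ|/2 = 104.
Hole:
Apply the shoelace (surveyor's) formula: 2A = Σ (x_i·y_{i+1} − x_{i+1}·y_i), indices taken mod 5.
Σ = (8) + (-2) + (4) + (4) + (15) = 29
Area = |Σ|/2 = 14.5.
Net area = 104 − 14.5 = 89.5.

89.5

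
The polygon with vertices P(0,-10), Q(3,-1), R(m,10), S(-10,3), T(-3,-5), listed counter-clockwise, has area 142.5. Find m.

Write out the shoelace sum; only the two edges meeting at R involve m:
2·Area = [(3·10 − m·(-1)) + (m·3 − (-10)·10)] + 119
       = 4·m + 249 = 285
⇒ m = 9.

9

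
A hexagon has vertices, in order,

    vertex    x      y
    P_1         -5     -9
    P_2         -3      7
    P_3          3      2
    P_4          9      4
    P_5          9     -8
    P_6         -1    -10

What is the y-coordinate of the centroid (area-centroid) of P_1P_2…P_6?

-470/171

Apply Gauss's area formula. First the cross-terms c_i = x_i·y_{i+1} − x_{i+1}·y_i:
  -62, -27, -6, -108, -98, -41  ⇒  2A = -342, A = -171.
Then Σ (y_i + y_{i+1})·c_i = 2820, so ȳ = 2820 / (6·(-171)) = -470/171.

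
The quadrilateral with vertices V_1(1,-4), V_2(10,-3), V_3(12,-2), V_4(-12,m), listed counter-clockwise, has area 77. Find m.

The doubled signed area Σ (x_i y_{i+1} − x_{i+1} y_i) is linear in m.
With m=0 it equals 77; the coefficient of m is 11 (from the two edges through V_4).
So 11·m + 77 = 2·77 = 154 ⇒ m = 7.

7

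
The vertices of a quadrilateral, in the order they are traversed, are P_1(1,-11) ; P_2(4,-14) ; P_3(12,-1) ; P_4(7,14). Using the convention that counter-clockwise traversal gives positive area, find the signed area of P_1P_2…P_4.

139

Apply Gauss's area formula: 2A = Σ (x_i·y_{i+1} − x_{i+1}·y_i), indices taken mod 4.
Cross-terms: 30, 164, 175, -91  ⇒  Σ = 278
Signed area = Σ/2 = 139 (positive ⇒ counter-clockwise traversal).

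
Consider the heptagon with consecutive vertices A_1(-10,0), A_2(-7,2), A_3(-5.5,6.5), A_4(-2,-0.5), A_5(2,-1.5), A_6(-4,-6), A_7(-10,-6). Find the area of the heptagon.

74.375

Σ = (-20) + (-34.5) + (15.75) + (4) + (-18) + (-36) + (-60) = -148.75
Area = |Σ|/2 = 74.375.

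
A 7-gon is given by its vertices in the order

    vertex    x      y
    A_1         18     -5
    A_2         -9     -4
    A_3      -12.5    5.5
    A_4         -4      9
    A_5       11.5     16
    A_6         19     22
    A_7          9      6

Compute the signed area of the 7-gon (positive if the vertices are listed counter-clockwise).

-381.25

Σ = (-117) + (-99.5) + (-90.5) + (-167.5) + (-51) + (-84) + (-153) = -762.5
Signed area = Σ/2 = -381.25 (negative ⇒ clockwise traversal).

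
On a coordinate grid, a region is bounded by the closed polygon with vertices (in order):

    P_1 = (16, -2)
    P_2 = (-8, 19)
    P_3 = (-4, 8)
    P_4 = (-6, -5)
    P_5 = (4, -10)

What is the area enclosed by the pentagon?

300

P_1→P_2: (16)(19) − (-8)(-2) = 288
P_2→P_3: (-8)(8) − (-4)(19) = 12
P_3→P_4: (-4)(-5) − (-6)(8) = 68
P_4→P_5: (-6)(-10) − (4)(-5) = 80
P_5→P_1: (4)(-2) − (16)(-10) = 152
Σ = 600
Area = |Σ|/2 = 300.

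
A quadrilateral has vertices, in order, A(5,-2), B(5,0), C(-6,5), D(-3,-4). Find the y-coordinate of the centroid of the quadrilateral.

Apply Gauss's area formula. First the cross-terms c_i = x_i·y_{i+1} − x_{i+1}·y_i:
  10, 25, 39, 26  ⇒  2A = 100, A = 50.
Then Σ (y_i + y_{i+1})·c_i = -12, so ȳ = -12 / (6·50) = -0.04.

-0.04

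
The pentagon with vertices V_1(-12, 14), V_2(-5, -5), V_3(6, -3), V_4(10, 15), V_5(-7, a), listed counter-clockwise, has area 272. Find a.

The doubled signed area Σ (x_i y_{i+1} − x_{i+1} y_i) is linear in a.
With a=0 it equals 302; the coefficient of a is 22 (from the two edges through V_5).
So 22·a + 302 = 2·272 = 544 ⇒ a = 11.

11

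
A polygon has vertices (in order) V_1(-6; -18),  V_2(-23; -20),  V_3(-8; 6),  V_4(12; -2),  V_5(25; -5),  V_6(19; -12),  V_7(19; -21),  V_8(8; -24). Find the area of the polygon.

Apply the shoelace (surveyor's) formula: 2A = Σ (x_i·y_{i+1} − x_{i+1}·y_i), indices taken mod 8.
V_1→V_2: (-6)(-20) − (-23)(-18) = -294
V_2→V_3: (-23)(6) − (-8)(-20) = -298
V_3→V_4: (-8)(-2) − (12)(6) = -56
V_4→V_5: (12)(-5) − (25)(-2) = -10
V_5→V_6: (25)(-12) − (19)(-5) = -205
V_6→V_7: (19)(-21) − (19)(-12) = -171
V_7→V_8: (19)(-24) − (8)(-21) = -288
V_8→V_1: (8)(-18) − (-6)(-24) = -288
Σ = -1610
Area = |Σ|/2 = 805.

805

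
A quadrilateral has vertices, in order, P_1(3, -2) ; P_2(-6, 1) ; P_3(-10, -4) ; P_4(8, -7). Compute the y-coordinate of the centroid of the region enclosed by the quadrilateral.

-35/11

Apply the shoelace (surveyor's) formula. First the cross-terms c_i = x_i·y_{i+1} − x_{i+1}·y_i:
  -9, 34, 102, 5  ⇒  2A = 132, A = 66.
Then Σ (y_i + y_{i+1})·c_i = -1260, so ȳ = -1260 / (6·66) = -35/11.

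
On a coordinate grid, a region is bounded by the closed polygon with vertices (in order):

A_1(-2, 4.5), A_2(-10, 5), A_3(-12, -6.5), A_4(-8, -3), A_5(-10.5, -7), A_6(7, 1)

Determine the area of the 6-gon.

Apply Gauss's area formula: 2A = Σ (x_i·y_{i+1} − x_{i+1}·y_i), indices taken mod 6.
Σ = (35) + (125) + (-16) + (24.5) + (38.5) + (33.5) = 240.5
Area = |Σ|/2 = 120.25.

120.25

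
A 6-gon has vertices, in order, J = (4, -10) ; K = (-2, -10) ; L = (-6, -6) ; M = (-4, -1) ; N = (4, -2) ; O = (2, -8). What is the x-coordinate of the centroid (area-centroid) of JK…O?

Apply the shoelace formula. First the cross-terms c_i = x_i·y_{i+1} − x_{i+1}·y_i:
  -60, -48, -18, 12, -28, 12  ⇒  2A = -130, A = -65.
Then Σ (x_i + x_{i+1})·c_i = 348, so x̄ = 348 / (6·(-65)) = -58/65.

-58/65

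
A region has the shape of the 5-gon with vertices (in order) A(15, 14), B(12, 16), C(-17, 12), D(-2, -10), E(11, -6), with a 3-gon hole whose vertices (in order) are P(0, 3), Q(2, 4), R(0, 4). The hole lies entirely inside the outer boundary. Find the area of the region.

523

Outer boundary:
A→B: (15)(16) − (12)(14) = 72
B→C: (12)(12) − (-17)(16) = 416
C→D: (-17)(-10) − (-2)(12) = 194
D→E: (-2)(-6) − (11)(-10) = 122
E→A: (11)(14) − (15)(-6) = 244
Σ = 1048
Area = |Σ|/2 = 524.
Hole:
Apply the shoelace formula: 2A = Σ (x_i·y_{i+1} − x_{i+1}·y_i), indices taken mod 3.
P→Q: (0)(4) − (2)(3) = -6
Q→R: (2)(4) − (0)(4) = 8
R→P: (0)(3) − (0)(4) = 0
Σ = 2
Area = |Σ|/2 = 1.
Net area = 524 − 1 = 523.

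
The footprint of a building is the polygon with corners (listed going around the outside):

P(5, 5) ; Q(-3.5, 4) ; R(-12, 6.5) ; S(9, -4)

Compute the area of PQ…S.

Apply the shoelace (surveyor's) formula: 2A = Σ (x_i·y_{i+1} − x_{i+1}·y_i), indices taken mod 4.
Σ = (37.5) + (25.25) + (-10.5) + (65) = 117.25
Area = |Σ|/2 = 58.625.

58.625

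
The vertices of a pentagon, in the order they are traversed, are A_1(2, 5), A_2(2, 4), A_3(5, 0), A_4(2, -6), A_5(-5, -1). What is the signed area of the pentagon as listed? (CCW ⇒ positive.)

-53.5

Apply Gauss's area formula: 2A = Σ (x_i·y_{i+1} − x_{i+1}·y_i), indices taken mod 5.
Σ = (-2) + (-20) + (-30) + (-32) + (-23) = -107
Signed area = Σ/2 = -53.5 (negative ⇒ clockwise traversal).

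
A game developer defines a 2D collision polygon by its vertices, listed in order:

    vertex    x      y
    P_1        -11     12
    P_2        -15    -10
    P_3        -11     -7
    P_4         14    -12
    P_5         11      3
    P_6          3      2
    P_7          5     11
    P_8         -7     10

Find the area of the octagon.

P_1→P_2: (-11)(-10) − (-15)(12) = 290
P_2→P_3: (-15)(-7) − (-11)(-10) = -5
P_3→P_4: (-11)(-12) − (14)(-7) = 230
P_4→P_5: (14)(3) − (11)(-12) = 174
P_5→P_6: (11)(2) − (3)(3) = 13
P_6→P_7: (3)(11) − (5)(2) = 23
P_7→P_8: (5)(10) − (-7)(11) = 127
P_8→P_1: (-7)(12) − (-11)(10) = 26
Σ = 878
Area = |Σ|/2 = 439.

439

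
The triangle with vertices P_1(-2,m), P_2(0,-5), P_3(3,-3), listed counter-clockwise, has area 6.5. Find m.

-2

The doubled signed area Σ (x_i y_{i+1} − x_{i+1} y_i) is linear in m.
With m=0 it equals 19; the coefficient of m is 3 (from the two edges through P_1).
So 3·m + 19 = 2·6.5 = 13 ⇒ m = -2.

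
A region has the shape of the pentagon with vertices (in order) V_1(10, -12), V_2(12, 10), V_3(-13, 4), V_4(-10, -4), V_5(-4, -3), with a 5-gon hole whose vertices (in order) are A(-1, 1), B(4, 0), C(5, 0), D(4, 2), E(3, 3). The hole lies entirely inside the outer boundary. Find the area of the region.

294

Outer boundary:
Apply the shoelace (surveyor's) formula: 2A = Σ (x_i·y_{i+1} − x_{i+1}·y_i), indices taken mod 5.
V_1→V_2: (10)(10) − (12)(-12) = 244
V_2→V_3: (12)(4) − (-13)(10) = 178
V_3→V_4: (-13)(-4) − (-10)(4) = 92
V_4→V_5: (-10)(-3) − (-4)(-4) = 14
V_5→V_1: (-4)(-12) − (10)(-3) = 78
Σ = 606
Area = |Σ|/2 = 303.
Hole:
Apply the shoelace formula: 2A = Σ (x_i·y_{i+1} − x_{i+1}·y_i), indices taken mod 5.
Σ = (-4) + (0) + (10) + (6) + (6) = 18
Area = |Σ|/2 = 9.
Net area = 303 − 9 = 294.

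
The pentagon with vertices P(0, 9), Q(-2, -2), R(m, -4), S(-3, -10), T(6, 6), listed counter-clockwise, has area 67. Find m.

Write out the shoelace sum; only the two edges meeting at R involve m:
2·Area = [((-2)·(-4) − m·(-2)) + (m·(-10) − (-3)·(-4))] + 114
       = -8·m + 110 = 134
⇒ m = -3.

-3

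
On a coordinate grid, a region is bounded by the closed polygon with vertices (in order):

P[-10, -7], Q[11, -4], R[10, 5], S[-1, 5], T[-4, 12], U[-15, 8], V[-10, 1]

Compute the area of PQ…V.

Apply Gauss's area formula: 2A = Σ (x_i·y_{i+1} − x_{i+1}·y_i), indices taken mod 7.
Σ = (117) + (95) + (55) + (8) + (148) + (65) + (80) = 568
Area = |Σ|/2 = 284.

284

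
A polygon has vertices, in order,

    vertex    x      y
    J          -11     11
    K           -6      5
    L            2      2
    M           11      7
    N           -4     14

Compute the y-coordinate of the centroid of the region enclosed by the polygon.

Apply the shoelace formula. First the cross-terms c_i = x_i·y_{i+1} − x_{i+1}·y_i:
  11, -22, -8, 182, 110  ⇒  2A = 273, A = 136.5.
Then Σ (y_i + y_{i+1})·c_i = 6522, so ȳ = 6522 / (6·136.5) = 2174/273.

2174/273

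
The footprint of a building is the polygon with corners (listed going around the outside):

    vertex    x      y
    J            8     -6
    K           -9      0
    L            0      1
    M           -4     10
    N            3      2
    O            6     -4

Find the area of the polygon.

62.5

J→K: (8)(0) − (-9)(-6) = -54
K→L: (-9)(1) − (0)(0) = -9
L→M: (0)(10) − (-4)(1) = 4
M→N: (-4)(2) − (3)(10) = -38
N→O: (3)(-4) − (6)(2) = -24
O→J: (6)(-6) − (8)(-4) = -4
Σ = -125
Area = |Σ|/2 = 62.5.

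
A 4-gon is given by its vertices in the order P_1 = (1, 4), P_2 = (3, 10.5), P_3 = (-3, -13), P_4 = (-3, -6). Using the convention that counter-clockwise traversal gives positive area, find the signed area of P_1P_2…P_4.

-18

Cross-terms: -1.5, -7.5, -21, -6  ⇒  Σ = -36
Signed area = Σ/2 = -18 (negative ⇒ clockwise traversal).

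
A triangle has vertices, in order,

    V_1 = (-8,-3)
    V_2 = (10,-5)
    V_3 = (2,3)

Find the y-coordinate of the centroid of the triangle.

-5/3

Apply the shoelace (surveyor's) formula. First the cross-terms c_i = x_i·y_{i+1} − x_{i+1}·y_i:
  70, 40, 18  ⇒  2A = 128, A = 64.
Then Σ (y_i + y_{i+1})·c_i = -640, so ȳ = -640 / (6·64) = -5/3.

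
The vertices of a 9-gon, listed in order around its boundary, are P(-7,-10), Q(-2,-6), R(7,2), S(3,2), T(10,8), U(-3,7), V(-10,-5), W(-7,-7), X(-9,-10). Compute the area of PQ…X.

156.5

Apply Gauss's area formula: 2A = Σ (x_i·y_{i+1} − x_{i+1}·y_i), indices taken mod 9.
Σ = (22) + (38) + (8) + (4) + (94) + (85) + (35) + (7) + (20) = 313
Area = |Σ|/2 = 156.5.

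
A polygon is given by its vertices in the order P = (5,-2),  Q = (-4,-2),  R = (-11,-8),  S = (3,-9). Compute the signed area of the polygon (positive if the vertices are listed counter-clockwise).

77

Apply Gauss's area formula: 2A = Σ (x_i·y_{i+1} − x_{i+1}·y_i), indices taken mod 4.
P→Q: (5)(-2) − (-4)(-2) = -18
Q→R: (-4)(-8) − (-11)(-2) = 10
R→S: (-11)(-9) − (3)(-8) = 123
S→P: (3)(-2) − (5)(-9) = 39
Σ = 154
Signed area = Σ/2 = 77 (positive ⇒ counter-clockwise traversal).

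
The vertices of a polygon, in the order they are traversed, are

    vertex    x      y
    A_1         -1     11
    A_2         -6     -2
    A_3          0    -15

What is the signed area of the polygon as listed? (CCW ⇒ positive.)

71.5

Apply the shoelace (surveyor's) formula: 2A = Σ (x_i·y_{i+1} − x_{i+1}·y_i), indices taken mod 3.
Σ = (68) + (90) + (-15) = 143
Signed area = Σ/2 = 71.5 (positive ⇒ counter-clockwise traversal).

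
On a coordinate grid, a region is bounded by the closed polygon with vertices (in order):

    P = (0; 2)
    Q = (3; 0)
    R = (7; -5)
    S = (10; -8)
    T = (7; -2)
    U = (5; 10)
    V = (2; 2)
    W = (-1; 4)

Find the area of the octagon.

43.5

Apply Gauss's area formula: 2A = Σ (x_i·y_{i+1} − x_{i+1}·y_i), indices taken mod 8.
Σ = (-6) + (-15) + (-6) + (36) + (80) + (-10) + (10) + (-2) = 87
Area = |Σ|/2 = 43.5.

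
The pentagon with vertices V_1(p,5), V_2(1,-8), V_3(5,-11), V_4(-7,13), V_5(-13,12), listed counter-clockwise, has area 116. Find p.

-10

Write out the shoelace sum; only the two edges meeting at V_1 involve p:
2·Area = [((-13)·5 − p·12) + (p·(-8) − 1·5)] + 102
       = -20·p + 32 = 232
⇒ p = -10.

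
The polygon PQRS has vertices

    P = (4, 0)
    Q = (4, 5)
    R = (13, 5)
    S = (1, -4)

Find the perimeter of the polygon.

|PQ| = √((0)² + (5)²) = √25 = 5
|QR| = √((9)² + (0)²) = √81 = 9
|RS| = √((-12)² + (-9)²) = √225 = 15
|SP| = √((3)² + (4)²) = √25 = 5
Perimeter = 5 + 9 + 15 + 5 = 34.

34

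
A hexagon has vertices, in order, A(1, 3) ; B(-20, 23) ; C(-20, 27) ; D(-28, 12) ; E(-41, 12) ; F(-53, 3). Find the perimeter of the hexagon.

132

|AB| = √((-21)² + (20)²) = √841 = 29
|BC| = √((0)² + (4)²) = √16 = 4
|CD| = √((-8)² + (-15)²) = √289 = 17
|DE| = √((-13)² + (0)²) = √169 = 13
|EF| = √((-12)² + (-9)²) = √225 = 15
|FA| = √((54)² + (0)²) = √2916 = 54
Perimeter = 29 + 4 + 17 + 13 + 15 + 54 = 132.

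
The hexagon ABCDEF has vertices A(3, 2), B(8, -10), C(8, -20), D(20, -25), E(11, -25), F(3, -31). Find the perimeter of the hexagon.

|AB| = √((5)² + (-12)²) = √169 = 13
|BC| = √((0)² + (-10)²) = √100 = 10
|CD| = √((12)² + (-5)²) = √169 = 13
|DE| = √((-9)² + (0)²) = √81 = 9
|EF| = √((-8)² + (-6)²) = √100 = 10
|FA| = √((0)² + (33)²) = √1089 = 33
Perimeter = 13 + 10 + 13 + 9 + 10 + 33 = 88.

88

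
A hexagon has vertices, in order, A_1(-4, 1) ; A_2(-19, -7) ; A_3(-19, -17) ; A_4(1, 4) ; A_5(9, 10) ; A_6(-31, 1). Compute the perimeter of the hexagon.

|A_1A_2| = √((-15)² + (-8)²) = √289 = 17
|A_2A_3| = √((0)² + (-10)²) = √100 = 10
|A_3A_4| = √((20)² + (21)²) = √841 = 29
|A_4A_5| = √((8)² + (6)²) = √100 = 10
|A_5A_6| = √((-40)² + (-9)²) = √1681 = 41
|A_6A_1| = √((27)² + (0)²) = √729 = 27
Perimeter = 17 + 10 + 29 + 10 + 41 + 27 = 134.

134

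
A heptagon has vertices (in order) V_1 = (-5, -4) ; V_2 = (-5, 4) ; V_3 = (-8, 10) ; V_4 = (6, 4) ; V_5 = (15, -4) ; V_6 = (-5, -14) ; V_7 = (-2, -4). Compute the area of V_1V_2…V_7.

242

Apply the shoelace (surveyor's) formula: 2A = Σ (x_i·y_{i+1} − x_{i+1}·y_i), indices taken mod 7.
V_1→V_2: (-5)(4) − (-5)(-4) = -40
V_2→V_3: (-5)(10) − (-8)(4) = -18
V_3→V_4: (-8)(4) − (6)(10) = -92
V_4→V_5: (6)(-4) − (15)(4) = -84
V_5→V_6: (15)(-14) − (-5)(-4) = -230
V_6→V_7: (-5)(-4) − (-2)(-14) = -8
V_7→V_1: (-2)(-4) − (-5)(-4) = -12
Σ = -484
Area = |Σ|/2 = 242.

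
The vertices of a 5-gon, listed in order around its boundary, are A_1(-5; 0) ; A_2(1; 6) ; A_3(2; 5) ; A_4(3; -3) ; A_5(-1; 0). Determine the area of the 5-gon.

30.5

Σ = (-30) + (-7) + (-21) + (-3) + (0) = -61
Area = |Σ|/2 = 30.5.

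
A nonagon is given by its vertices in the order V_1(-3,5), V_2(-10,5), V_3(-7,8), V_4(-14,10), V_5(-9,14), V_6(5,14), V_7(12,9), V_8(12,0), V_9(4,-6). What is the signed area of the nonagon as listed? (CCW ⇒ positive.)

Apply Gauss's area formula: 2A = Σ (x_i·y_{i+1} − x_{i+1}·y_i), indices taken mod 9.
Cross-terms: 35, -45, 42, -106, -196, -123, -108, -72, 2  ⇒  Σ = -571
Signed area = Σ/2 = -285.5 (negative ⇒ clockwise traversal).

-285.5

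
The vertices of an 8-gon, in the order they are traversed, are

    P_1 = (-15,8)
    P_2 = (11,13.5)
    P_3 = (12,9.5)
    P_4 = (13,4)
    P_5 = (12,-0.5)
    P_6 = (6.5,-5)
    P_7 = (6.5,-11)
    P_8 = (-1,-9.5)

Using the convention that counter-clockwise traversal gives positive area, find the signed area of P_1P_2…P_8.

Apply the surveyor's formula: 2A = Σ (x_i·y_{i+1} − x_{i+1}·y_i), indices taken mod 8.
P_1→P_2: (-15)(13.5) − (11)(8) = -290.5
P_2→P_3: (11)(9.5) − (12)(13.5) = -57.5
P_3→P_4: (12)(4) − (13)(9.5) = -75.5
P_4→P_5: (13)(-0.5) − (12)(4) = -54.5
P_5→P_6: (12)(-5) − (6.5)(-0.5) = -56.75
P_6→P_7: (6.5)(-11) − (6.5)(-5) = -39
P_7→P_8: (6.5)(-9.5) − (-1)(-11) = -72.75
P_8→P_1: (-1)(8) − (-15)(-9.5) = -150.5
Σ = -797
Signed area = Σ/2 = -398.5 (negative ⇒ clockwise traversal).

-398.5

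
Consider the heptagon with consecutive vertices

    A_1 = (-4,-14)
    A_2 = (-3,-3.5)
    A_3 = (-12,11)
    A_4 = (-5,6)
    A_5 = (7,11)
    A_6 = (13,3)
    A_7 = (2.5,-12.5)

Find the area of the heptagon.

297

Σ = (-28) + (-75) + (-17) + (-97) + (-122) + (-170) + (-85) = -594
Area = |Σ|/2 = 297.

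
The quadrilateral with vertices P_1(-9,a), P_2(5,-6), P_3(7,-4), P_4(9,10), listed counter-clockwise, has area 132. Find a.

-2

Write out the shoelace sum; only the two edges meeting at P_1 involve a:
2·Area = [(9·a − (-9)·10) + ((-9)·(-6) − 5·a)] + 128
       = 4·a + 272 = 264
⇒ a = -2.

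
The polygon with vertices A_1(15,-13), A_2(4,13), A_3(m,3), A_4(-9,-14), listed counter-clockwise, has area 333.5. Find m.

-2

The doubled signed area Σ (x_i y_{i+1} − x_{i+1} y_i) is linear in m.
With m=0 it equals 613; the coefficient of m is -27 (from the two edges through A_3).
So -27·m + 613 = 2·333.5 = 667 ⇒ m = -2.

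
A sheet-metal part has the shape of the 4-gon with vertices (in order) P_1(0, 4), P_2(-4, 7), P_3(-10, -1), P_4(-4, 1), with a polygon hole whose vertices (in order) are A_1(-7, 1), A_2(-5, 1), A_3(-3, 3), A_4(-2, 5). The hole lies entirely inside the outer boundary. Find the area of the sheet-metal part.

Outer boundary:
Σ = (16) + (74) + (-14) + (-16) = 60
Area = |Σ|/2 = 30.
Hole:
Σ = (-2) + (-12) + (-9) + (33) = 10
Area = |Σ|/2 = 5.
Net area = 30 − 5 = 25.

25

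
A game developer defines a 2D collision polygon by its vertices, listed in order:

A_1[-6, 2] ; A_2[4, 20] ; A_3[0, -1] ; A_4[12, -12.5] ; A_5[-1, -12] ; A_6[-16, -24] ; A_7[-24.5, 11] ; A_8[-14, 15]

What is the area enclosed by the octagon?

Apply Gauss's area formula: 2A = Σ (x_i·y_{i+1} − x_{i+1}·y_i), indices taken mod 8.
Σ = (-128) + (-4) + (12) + (-156.5) + (-168) + (-764) + (-213.5) + (62) = -1360
Area = |Σ|/2 = 680.

680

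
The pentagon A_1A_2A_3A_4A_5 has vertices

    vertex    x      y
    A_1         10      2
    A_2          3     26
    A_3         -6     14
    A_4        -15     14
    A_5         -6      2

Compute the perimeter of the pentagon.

|A_1A_2| = √((-7)² + (24)²) = √625 = 25
|A_2A_3| = √((-9)² + (-12)²) = √225 = 15
|A_3A_4| = √((-9)² + (0)²) = √81 = 9
|A_4A_5| = √((9)² + (-12)²) = √225 = 15
|A_5A_1| = √((16)² + (0)²) = √256 = 16
Perimeter = 25 + 15 + 9 + 15 + 16 = 80.

80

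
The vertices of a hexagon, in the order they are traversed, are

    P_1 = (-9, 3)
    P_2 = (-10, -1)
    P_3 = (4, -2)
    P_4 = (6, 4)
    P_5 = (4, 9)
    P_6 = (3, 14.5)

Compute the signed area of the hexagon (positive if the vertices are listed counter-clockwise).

149.75

Apply the shoelace formula: 2A = Σ (x_i·y_{i+1} − x_{i+1}·y_i), indices taken mod 6.
Σ = (39) + (24) + (28) + (38) + (31) + (139.5) = 299.5
Signed area = Σ/2 = 149.75 (positive ⇒ counter-clockwise traversal).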